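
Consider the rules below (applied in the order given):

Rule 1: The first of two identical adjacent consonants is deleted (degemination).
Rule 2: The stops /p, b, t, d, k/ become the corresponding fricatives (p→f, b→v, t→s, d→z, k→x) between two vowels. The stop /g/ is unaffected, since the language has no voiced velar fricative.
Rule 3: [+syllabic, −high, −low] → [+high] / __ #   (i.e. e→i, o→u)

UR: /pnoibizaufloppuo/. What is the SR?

pnoivizauflofuu

Rule 1 (degemination): /pp/ is a geminate; the first /p/ deletes. /pnoibizaufloppuo/ → pnoibizauflopuo.
Rule 2 (intervocalic spirantization): /b/ is a stop between vowels /i/ and /i/, so it spirantizes to the fricative [v]. /p/ is a stop between vowels /o/ and /u/, so it spirantizes to the fricative [f]. /pnoibizauflopuo/ → pnoivizauflofuo.
Rule 3 (final vowel raising): /o/ is a mid vowel in word-final position, so it raises to [u]. /pnoivizauflofuo/ → pnoivizauflofuu.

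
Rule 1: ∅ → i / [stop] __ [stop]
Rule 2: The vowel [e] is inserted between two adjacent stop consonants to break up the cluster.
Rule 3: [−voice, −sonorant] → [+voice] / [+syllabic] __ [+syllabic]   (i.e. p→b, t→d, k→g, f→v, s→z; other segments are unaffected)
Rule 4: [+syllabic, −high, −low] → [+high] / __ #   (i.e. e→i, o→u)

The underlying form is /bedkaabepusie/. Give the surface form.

Rule 1 (stop-cluster i-epenthesis): /d/ and /k/ form a stop–stop cluster, so [i] is inserted between them. /bedkaabepusie/ → bedikaabepusie.
Rule 2 (stop-cluster e-epenthesis): no segment meets the environment; /bedikaabepusie/ is unchanged.
Rule 3 (intervocalic voicing): /k/ is a voiceless obstruent between vowels /i/ and /a/, so it voices to [g]. /p/ is a voiceless obstruent between vowels /e/ and /u/, so it voices to [b]. /s/ is a voiceless obstruent between vowels /u/ and /i/, so it voices to [z]. /bedikaabepusie/ → bedigaabebuzie.
Rule 4 (final vowel raising): /e/ is a mid vowel in word-final position, so it raises to [i]. /bedigaabebuzie/ → bedigaabebuzii.

bedigaabebuzii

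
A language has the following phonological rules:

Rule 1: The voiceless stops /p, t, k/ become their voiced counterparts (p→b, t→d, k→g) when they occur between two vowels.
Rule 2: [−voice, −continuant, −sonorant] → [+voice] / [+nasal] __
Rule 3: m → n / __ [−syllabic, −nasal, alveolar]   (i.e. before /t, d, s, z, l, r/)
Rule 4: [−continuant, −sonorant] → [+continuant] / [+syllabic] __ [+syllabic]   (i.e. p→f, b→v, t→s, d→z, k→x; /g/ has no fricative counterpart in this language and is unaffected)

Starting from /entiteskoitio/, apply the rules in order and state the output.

Rule 1 (intervocalic voicing): /t/ is a voiceless stop between vowels /i/ and /e/, so it voices to [d]. /t/ is a voiceless stop between vowels /i/ and /i/, so it voices to [d]. /entiteskoitio/ → entideskoidio.
Rule 2 (post-nasal voicing): /t/ is a voiceless stop immediately after the nasal /n/, so it voices to [d]. /entideskoidio/ → endideskoidio.
Rule 3 (nasal place assimilation): no segment meets the environment; /endideskoidio/ is unchanged.
Rule 4 (intervocalic spirantization): /d/ is a stop between vowels /i/ and /e/, so it spirantizes to the fricative [z]. /d/ is a stop between vowels /i/ and /i/, so it spirantizes to the fricative [z]. /endideskoidio/ → endizeskoizio.

endizeskoizio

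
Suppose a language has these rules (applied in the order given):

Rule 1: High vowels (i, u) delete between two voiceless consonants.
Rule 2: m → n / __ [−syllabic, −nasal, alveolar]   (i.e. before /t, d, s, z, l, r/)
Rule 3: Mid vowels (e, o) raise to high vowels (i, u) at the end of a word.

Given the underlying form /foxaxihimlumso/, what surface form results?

Rule 1 (high vowel syncope): /i/ is a high vowel flanked by voiceless consonants /x/ and /h/, so it deletes. /foxaxihimlumso/ → foxaxhimlumso.
Rule 2 (nasal place assimilation): /m/ precedes the alveolar consonant /l/, so it assimilates in place to [n]. /m/ precedes the alveolar consonant /s/, so it assimilates in place to [n]. /foxaxhimlumso/ → foxaxhinlunso.
Rule 3 (final vowel raising): /o/ is a mid vowel in word-final position, so it raises to [u]. /foxaxhinlunso/ → foxaxhinlunsu.

foxaxhinlunsu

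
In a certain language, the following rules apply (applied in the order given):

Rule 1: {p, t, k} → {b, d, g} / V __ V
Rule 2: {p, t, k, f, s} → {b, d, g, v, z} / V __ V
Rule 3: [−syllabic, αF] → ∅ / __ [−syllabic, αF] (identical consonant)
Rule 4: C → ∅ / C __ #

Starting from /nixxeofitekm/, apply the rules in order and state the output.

nixeovidek

Rule 1 (intervocalic voicing): /t/ is a voiceless stop between vowels /i/ and /e/, so it voices to [d]. /nixxeofitekm/ → nixxeofidekm.
Rule 2 (intervocalic voicing): /f/ is a voiceless obstruent between vowels /o/ and /i/, so it voices to [v]. /nixxeofidekm/ → nixxeovidekm.
Rule 3 (degemination): /xx/ is a geminate; the first /x/ deletes. /nixxeovidekm/ → nixeovidekm.
Rule 4 (final cluster simplification): /m/ is the second consonant of a word-final cluster /km/, so it deletes. /nixeovidekm/ → nixeovidek.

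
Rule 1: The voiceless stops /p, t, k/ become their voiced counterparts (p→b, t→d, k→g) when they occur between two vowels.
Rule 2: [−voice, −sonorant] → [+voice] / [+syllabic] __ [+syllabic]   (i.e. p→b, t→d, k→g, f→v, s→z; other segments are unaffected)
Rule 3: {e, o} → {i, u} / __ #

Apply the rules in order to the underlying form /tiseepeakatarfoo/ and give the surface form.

tizeebeagadarfou

Rule 1 (intervocalic voicing): /p/ is a voiceless stop between vowels /e/ and /e/, so it voices to [b]. /k/ is a voiceless stop between vowels /a/ and /a/, so it voices to [g]. /t/ is a voiceless stop between vowels /a/ and /a/, so it voices to [d]. /tiseepeakatarfoo/ → tiseebeagadarfoo.
Rule 2 (intervocalic voicing): /s/ is a voiceless obstruent between vowels /i/ and /e/, so it voices to [z]. /tiseebeagadarfoo/ → tizeebeagadarfoo.
Rule 3 (final vowel raising): /o/ is a mid vowel in word-final position, so it raises to [u]. /tizeebeagadarfoo/ → tizeebeagadarfou.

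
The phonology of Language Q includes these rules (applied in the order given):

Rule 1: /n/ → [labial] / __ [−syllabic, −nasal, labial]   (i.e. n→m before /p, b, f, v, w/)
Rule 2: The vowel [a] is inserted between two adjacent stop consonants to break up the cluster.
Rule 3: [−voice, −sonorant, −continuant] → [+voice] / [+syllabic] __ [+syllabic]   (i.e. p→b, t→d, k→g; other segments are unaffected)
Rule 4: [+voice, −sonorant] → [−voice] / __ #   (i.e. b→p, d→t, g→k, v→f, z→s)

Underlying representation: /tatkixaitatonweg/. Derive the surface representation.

tadagixaidadomwek

Rule 1 (nasal place assimilation): /n/ precedes the labial consonant /w/, so it assimilates in place to [m]. /tatkixaitatonweg/ → tatkixaitatomweg.
Rule 2 (stop-cluster a-epenthesis): /t/ and /k/ form a stop–stop cluster, so [a] is inserted between them. /tatkixaitatomweg/ → tatakixaitatomweg.
Rule 3 (intervocalic voicing): /t/ is a voiceless stop between vowels /a/ and /a/, so it voices to [d]. /k/ is a voiceless stop between vowels /a/ and /i/, so it voices to [g]. /t/ is a voiceless stop between vowels /i/ and /a/, so it voices to [d]. /t/ is a voiceless stop between vowels /a/ and /o/, so it voices to [d]. /tatakixaitatomweg/ → tadagixaidadomweg.
Rule 4 (final devoicing): /g/ is a voiced obstruent in word-final position, so it devoices to [k]. /tadagixaidadomweg/ → tadagixaidadomwek.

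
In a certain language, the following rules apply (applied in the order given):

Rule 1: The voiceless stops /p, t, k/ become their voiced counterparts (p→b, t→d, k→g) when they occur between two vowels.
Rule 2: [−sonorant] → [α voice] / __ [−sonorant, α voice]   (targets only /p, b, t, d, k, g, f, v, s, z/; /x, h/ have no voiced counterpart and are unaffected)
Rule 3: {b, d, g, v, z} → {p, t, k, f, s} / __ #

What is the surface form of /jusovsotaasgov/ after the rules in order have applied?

jusofsodaazgof

Rule 1 (intervocalic voicing): /t/ is a voiceless stop between vowels /o/ and /a/, so it voices to [d]. /jusovsotaasgov/ → jusovsodaasgov.
Rule 2 (regressive voicing assimilation): /v/ precedes the voiceless obstruent /s/, so it devoices to [f] by assimilation. /s/ precedes the voiced obstruent /g/, so it voices to [z] by assimilation. /jusovsodaasgov/ → jusofsodaazgov.
Rule 3 (final devoicing): /v/ is a voiced obstruent in word-final position, so it devoices to [f]. /jusofsodaazgov/ → jusofsodaazgof.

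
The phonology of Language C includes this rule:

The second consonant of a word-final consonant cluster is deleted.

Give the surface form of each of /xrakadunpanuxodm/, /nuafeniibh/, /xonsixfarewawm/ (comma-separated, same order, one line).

/xrakadunpanuxodm/: /m/ is the second consonant of a word-final cluster /dm/, so it deletes. → [xrakadunpanuxod].
/nuafeniibh/: /h/ is the second consonant of a word-final cluster /bh/, so it deletes. → [nuafeniib].
/xonsixfarewawm/: /m/ is the second consonant of a word-final cluster /wm/, so it deletes. → [xonsixfarewaw].

xrakadunpanuxod, nuafeniib, xonsixfarewaw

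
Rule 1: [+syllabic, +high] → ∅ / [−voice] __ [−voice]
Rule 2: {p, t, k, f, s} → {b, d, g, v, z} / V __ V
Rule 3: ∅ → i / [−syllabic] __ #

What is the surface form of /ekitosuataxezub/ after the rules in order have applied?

Rule 1 (high vowel syncope): /i/ is a high vowel flanked by voiceless consonants /k/ and /t/, so it deletes. /ekitosuataxezub/ → ektosuataxezub.
Rule 2 (intervocalic voicing): /s/ is a voiceless obstruent between vowels /o/ and /u/, so it voices to [z]. /t/ is a voiceless obstruent between vowels /a/ and /a/, so it voices to [d]. /ektosuataxezub/ → ektozuadaxezub.
Rule 3 (final i-epenthesis): the form ends in the consonant /b/, so [i] is inserted word-finally. /ektozuadaxezub/ → ektozuadaxezubi.

ektozuadaxezubi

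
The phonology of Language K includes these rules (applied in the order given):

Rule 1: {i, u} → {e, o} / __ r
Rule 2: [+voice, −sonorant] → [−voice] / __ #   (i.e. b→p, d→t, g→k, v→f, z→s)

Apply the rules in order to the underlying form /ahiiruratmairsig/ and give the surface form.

Rule 1 (pre-rhotic lowering): /i/ is a high vowel immediately before /r/, so it lowers to [e]. /u/ is a high vowel immediately before /r/, so it lowers to [o]. /i/ is a high vowel immediately before /r/, so it lowers to [e]. /ahiiruratmairsig/ → ahieroratmaersig.
Rule 2 (final devoicing): /g/ is a voiced obstruent in word-final position, so it devoices to [k]. /ahieroratmaersig/ → ahieroratmaersik.

ahieroratmaersik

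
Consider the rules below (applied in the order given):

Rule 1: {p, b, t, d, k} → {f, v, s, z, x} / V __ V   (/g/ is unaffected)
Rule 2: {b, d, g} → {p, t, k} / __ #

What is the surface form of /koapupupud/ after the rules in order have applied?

koafufufut

Rule 1 (intervocalic spirantization): /p/ is a stop between vowels /a/ and /u/, so it spirantizes to the fricative [f]. /p/ is a stop between vowels /u/ and /u/, so it spirantizes to the fricative [f]. /p/ is a stop between vowels /u/ and /u/, so it spirantizes to the fricative [f]. /koapupupud/ → koafufufud.
Rule 2 (final devoicing): /d/ is a voiced stop in word-final position, so it devoices to [t]. /koafufufud/ → koafufufut.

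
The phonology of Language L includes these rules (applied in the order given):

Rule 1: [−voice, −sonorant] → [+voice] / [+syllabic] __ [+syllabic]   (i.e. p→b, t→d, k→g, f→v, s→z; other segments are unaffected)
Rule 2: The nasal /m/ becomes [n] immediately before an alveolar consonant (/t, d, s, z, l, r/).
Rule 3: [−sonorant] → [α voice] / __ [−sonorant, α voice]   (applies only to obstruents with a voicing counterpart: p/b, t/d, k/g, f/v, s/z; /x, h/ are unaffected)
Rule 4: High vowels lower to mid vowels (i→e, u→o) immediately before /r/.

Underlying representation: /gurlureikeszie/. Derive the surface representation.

gorloreigezzie

Rule 1 (intervocalic voicing): /k/ is a voiceless obstruent between vowels /i/ and /e/, so it voices to [g]. /gurlureikeszie/ → gurlureigeszie.
Rule 2 (nasal place assimilation): no segment meets the environment; /gurlureigeszie/ is unchanged.
Rule 3 (regressive voicing assimilation): /s/ precedes the voiced obstruent /z/, so it voices to [z] by assimilation. /gurlureigeszie/ → gurlureigezzie.
Rule 4 (pre-rhotic lowering): /u/ is a high vowel immediately before /r/, so it lowers to [o]. /u/ is a high vowel immediately before /r/, so it lowers to [o]. /gurlureigezzie/ → gorloreigezzie.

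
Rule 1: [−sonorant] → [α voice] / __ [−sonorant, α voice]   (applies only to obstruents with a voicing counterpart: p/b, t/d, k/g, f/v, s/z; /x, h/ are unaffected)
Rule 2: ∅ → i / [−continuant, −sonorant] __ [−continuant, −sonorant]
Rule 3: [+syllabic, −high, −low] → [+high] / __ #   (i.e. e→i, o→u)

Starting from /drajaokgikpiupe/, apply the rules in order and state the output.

Rule 1 (regressive voicing assimilation): /k/ precedes the voiced obstruent /g/, so it voices to [g] by assimilation. /drajaokgikpiupe/ → drajaoggikpiupe.
Rule 2 (stop-cluster i-epenthesis): /g/ and /g/ form a stop–stop cluster, so [i] is inserted between them. /k/ and /p/ form a stop–stop cluster, so [i] is inserted between them. /drajaoggikpiupe/ → drajaogigikipiupe.
Rule 3 (final vowel raising): /e/ is a mid vowel in word-final position, so it raises to [i]. /drajaogigikipiupe/ → drajaogigikipiupi.

drajaogigikipiupi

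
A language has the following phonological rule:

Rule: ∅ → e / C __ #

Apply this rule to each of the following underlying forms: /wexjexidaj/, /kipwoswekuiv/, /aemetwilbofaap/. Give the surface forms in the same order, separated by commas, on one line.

wexjexidaje, kipwoswekuive, aemetwilbofaape

/wexjexidaj/: the form ends in the consonant /j/, so [e] is inserted word-finally. → [wexjexidaje].
/kipwoswekuiv/: the form ends in the consonant /v/, so [e] is inserted word-finally. → [kipwoswekuive].
/aemetwilbofaap/: the form ends in the consonant /p/, so [e] is inserted word-finally. → [aemetwilbofaape].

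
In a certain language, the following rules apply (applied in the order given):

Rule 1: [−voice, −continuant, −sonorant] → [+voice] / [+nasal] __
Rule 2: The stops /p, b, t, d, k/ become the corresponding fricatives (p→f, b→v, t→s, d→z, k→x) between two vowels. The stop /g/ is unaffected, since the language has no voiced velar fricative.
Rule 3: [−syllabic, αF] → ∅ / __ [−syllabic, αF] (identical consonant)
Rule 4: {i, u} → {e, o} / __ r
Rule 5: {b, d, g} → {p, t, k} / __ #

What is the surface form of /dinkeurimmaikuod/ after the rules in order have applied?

dingeorimaixuot

Rule 1 (post-nasal voicing): /k/ is a voiceless stop immediately after the nasal /n/, so it voices to [g]. /dinkeurimmaikuod/ → dingeurimmaikuod.
Rule 2 (intervocalic spirantization): /k/ is a stop between vowels /i/ and /u/, so it spirantizes to the fricative [x]. /dingeurimmaikuod/ → dingeurimmaixuod.
Rule 3 (degemination): /mm/ is a geminate; the first /m/ deletes. /dingeurimmaixuod/ → dingeurimaixuod.
Rule 4 (pre-rhotic lowering): /u/ is a high vowel immediately before /r/, so it lowers to [o]. /dingeurimaixuod/ → dingeorimaixuod.
Rule 5 (final devoicing): /d/ is a voiced stop in word-final position, so it devoices to [t]. /dingeorimaixuod/ → dingeorimaixuot.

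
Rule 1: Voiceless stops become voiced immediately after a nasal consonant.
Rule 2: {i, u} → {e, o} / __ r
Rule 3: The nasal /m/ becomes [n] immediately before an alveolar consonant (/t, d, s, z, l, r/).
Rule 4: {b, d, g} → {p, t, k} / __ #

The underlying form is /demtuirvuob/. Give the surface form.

Rule 1 (post-nasal voicing): /t/ is a voiceless stop immediately after the nasal /m/, so it voices to [d]. /demtuirvuob/ → demduirvuob.
Rule 2 (pre-rhotic lowering): /i/ is a high vowel immediately before /r/, so it lowers to [e]. /demduirvuob/ → demduervuob.
Rule 3 (nasal place assimilation): /m/ precedes the alveolar consonant /d/, so it assimilates in place to [n]. /demduervuob/ → denduervuob.
Rule 4 (final devoicing): /b/ is a voiced stop in word-final position, so it devoices to [p]. /denduervuob/ → denduervuop.

denduervuop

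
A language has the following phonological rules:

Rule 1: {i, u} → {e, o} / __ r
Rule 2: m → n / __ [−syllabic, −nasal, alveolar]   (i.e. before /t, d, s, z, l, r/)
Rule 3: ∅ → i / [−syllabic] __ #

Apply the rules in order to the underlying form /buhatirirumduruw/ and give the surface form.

Rule 1 (pre-rhotic lowering): /i/ is a high vowel immediately before /r/, so it lowers to [e]. /i/ is a high vowel immediately before /r/, so it lowers to [e]. /u/ is a high vowel immediately before /r/, so it lowers to [o]. /buhatirirumduruw/ → buhatererumdoruw.
Rule 2 (nasal place assimilation): /m/ precedes the alveolar consonant /d/, so it assimilates in place to [n]. /buhatererumdoruw/ → buhatererundoruw.
Rule 3 (final i-epenthesis): the form ends in the consonant /w/, so [i] is inserted word-finally. /buhatererundoruw/ → buhatererundoruwi.

buhatererundoruwi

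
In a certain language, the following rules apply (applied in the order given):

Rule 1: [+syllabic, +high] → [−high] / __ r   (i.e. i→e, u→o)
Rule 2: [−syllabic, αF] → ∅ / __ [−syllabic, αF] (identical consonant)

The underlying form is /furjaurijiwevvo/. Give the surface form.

Rule 1 (pre-rhotic lowering): /u/ is a high vowel immediately before /r/, so it lowers to [o]. /u/ is a high vowel immediately before /r/, so it lowers to [o]. /furjaurijiwevvo/ → forjaorijiwevvo.
Rule 2 (degemination): /vv/ is a geminate; the first /v/ deletes. /forjaorijiwevvo/ → forjaorijiwevo.

forjaorijiwevo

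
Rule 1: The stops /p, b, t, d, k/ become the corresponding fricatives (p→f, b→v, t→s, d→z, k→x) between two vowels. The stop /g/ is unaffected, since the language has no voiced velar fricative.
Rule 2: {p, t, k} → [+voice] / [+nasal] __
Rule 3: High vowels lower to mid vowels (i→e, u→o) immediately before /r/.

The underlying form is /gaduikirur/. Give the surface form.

gazuixeror

Rule 1 (intervocalic spirantization): /d/ is a stop between vowels /a/ and /u/, so it spirantizes to the fricative [z]. /k/ is a stop between vowels /i/ and /i/, so it spirantizes to the fricative [x]. /gaduikirur/ → gazuixirur.
Rule 2 (post-nasal voicing): no segment meets the environment; /gazuixirur/ is unchanged.
Rule 3 (pre-rhotic lowering): /i/ is a high vowel immediately before /r/, so it lowers to [e]. /u/ is a high vowel immediately before /r/, so it lowers to [o]. /gazuixirur/ → gazuixeror.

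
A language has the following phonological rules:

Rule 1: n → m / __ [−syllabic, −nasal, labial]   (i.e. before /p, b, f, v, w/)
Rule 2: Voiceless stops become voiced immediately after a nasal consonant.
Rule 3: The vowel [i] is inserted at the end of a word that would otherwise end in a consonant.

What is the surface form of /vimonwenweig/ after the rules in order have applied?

vimomwemweigi

Rule 1 (nasal place assimilation): /n/ precedes the labial consonant /w/, so it assimilates in place to [m]. /n/ precedes the labial consonant /w/, so it assimilates in place to [m]. /vimonwenweig/ → vimomwemweig.
Rule 2 (post-nasal voicing): no segment meets the environment; /vimomwemweig/ is unchanged.
Rule 3 (final i-epenthesis): the form ends in the consonant /g/, so [i] is inserted word-finally. /vimomwemweig/ → vimomwemweigi.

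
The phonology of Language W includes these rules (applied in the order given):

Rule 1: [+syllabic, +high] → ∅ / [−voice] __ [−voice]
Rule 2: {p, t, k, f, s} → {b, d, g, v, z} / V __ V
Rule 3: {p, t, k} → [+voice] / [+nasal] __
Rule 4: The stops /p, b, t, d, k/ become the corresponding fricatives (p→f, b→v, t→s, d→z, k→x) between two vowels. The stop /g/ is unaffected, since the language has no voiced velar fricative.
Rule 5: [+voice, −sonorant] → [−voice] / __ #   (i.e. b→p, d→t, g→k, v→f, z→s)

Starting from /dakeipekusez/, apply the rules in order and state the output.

Rule 1 (high vowel syncope): /u/ is a high vowel flanked by voiceless consonants /k/ and /s/, so it deletes. /dakeipekusez/ → dakeipeksez.
Rule 2 (intervocalic voicing): /k/ is a voiceless obstruent between vowels /a/ and /e/, so it voices to [g]. /p/ is a voiceless obstruent between vowels /i/ and /e/, so it voices to [b]. /dakeipeksez/ → dageibeksez.
Rule 3 (post-nasal voicing): no segment meets the environment; /dageibeksez/ is unchanged.
Rule 4 (intervocalic spirantization): /b/ is a stop between vowels /i/ and /e/, so it spirantizes to the fricative [v]. /dageibeksez/ → dageiveksez.
Rule 5 (final devoicing): /z/ is a voiced obstruent in word-final position, so it devoices to [s]. /dageiveksez/ → dageivekses.

dageivekses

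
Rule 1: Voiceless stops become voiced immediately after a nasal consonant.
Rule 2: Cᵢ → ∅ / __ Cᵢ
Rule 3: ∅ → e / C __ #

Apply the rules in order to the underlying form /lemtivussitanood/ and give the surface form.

lemdivusitanoode

Rule 1 (post-nasal voicing): /t/ is a voiceless stop immediately after the nasal /m/, so it voices to [d]. /lemtivussitanood/ → lemdivussitanood.
Rule 2 (degemination): /ss/ is a geminate; the first /s/ deletes. /lemdivussitanood/ → lemdivusitanood.
Rule 3 (final e-epenthesis): the form ends in the consonant /d/, so [e] is inserted word-finally. /lemdivusitanood/ → lemdivusitanoode.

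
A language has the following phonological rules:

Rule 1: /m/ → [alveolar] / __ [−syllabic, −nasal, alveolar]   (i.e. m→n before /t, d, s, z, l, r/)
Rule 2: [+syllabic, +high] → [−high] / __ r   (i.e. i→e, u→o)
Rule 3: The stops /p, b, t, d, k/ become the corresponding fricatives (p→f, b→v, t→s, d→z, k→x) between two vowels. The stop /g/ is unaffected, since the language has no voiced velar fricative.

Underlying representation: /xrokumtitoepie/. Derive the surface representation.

xroxuntisoefie

Rule 1 (nasal place assimilation): /m/ precedes the alveolar consonant /t/, so it assimilates in place to [n]. /xrokumtitoepie/ → xrokuntitoepie.
Rule 2 (pre-rhotic lowering): no segment meets the environment; /xrokuntitoepie/ is unchanged.
Rule 3 (intervocalic spirantization): /k/ is a stop between vowels /o/ and /u/, so it spirantizes to the fricative [x]. /t/ is a stop between vowels /i/ and /o/, so it spirantizes to the fricative [s]. /p/ is a stop between vowels /e/ and /i/, so it spirantizes to the fricative [f]. /xrokuntitoepie/ → xroxuntisoefie.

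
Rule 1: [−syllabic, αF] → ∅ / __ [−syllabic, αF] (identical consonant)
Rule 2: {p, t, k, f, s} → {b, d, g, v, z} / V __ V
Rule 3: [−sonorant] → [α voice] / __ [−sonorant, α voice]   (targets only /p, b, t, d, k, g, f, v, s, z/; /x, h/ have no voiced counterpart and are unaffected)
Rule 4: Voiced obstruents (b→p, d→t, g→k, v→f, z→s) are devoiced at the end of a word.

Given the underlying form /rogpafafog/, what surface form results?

Rule 1 (degemination): no segment meets the environment; /rogpafafog/ is unchanged.
Rule 2 (intervocalic voicing): /f/ is a voiceless obstruent between vowels /a/ and /a/, so it voices to [v]. /f/ is a voiceless obstruent between vowels /a/ and /o/, so it voices to [v]. /rogpafafog/ → rogpavavog.
Rule 3 (regressive voicing assimilation): /g/ precedes the voiceless obstruent /p/, so it devoices to [k] by assimilation. /rogpavavog/ → rokpavavog.
Rule 4 (final devoicing): /g/ is a voiced obstruent in word-final position, so it devoices to [k]. /rokpavavog/ → rokpavavok.

rokpavavok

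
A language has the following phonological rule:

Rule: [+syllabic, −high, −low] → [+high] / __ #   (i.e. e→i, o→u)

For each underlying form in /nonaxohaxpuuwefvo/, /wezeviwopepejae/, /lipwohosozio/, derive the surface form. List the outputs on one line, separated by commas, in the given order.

nonaxohaxpuuwefvu, wezeviwopepejai, lipwohosoziu

/nonaxohaxpuuwefvo/: /o/ is a mid vowel in word-final position, so it raises to [u]. → [nonaxohaxpuuwefvu].
/wezeviwopepejae/: /e/ is a mid vowel in word-final position, so it raises to [i]. → [wezeviwopepejai].
/lipwohosozio/: /o/ is a mid vowel in word-final position, so it raises to [u]. → [lipwohosoziu].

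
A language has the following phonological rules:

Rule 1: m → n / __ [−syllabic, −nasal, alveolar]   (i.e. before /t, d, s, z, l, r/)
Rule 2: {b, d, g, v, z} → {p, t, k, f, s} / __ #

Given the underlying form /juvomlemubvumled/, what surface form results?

juvonlemubvunlet

Rule 1 (nasal place assimilation): /m/ precedes the alveolar consonant /l/, so it assimilates in place to [n]. /m/ precedes the alveolar consonant /l/, so it assimilates in place to [n]. /juvomlemubvumled/ → juvonlemubvunled.
Rule 2 (final devoicing): /d/ is a voiced obstruent in word-final position, so it devoices to [t]. /juvonlemubvunled/ → juvonlemubvunlet.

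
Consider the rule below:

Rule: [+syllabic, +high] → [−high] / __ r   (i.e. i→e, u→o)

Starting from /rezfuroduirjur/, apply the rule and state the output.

rezforoduerjor

Scanning /rezfuroduirjur/: /u/ is a high vowel immediately before /r/, so it lowers to [o]; /u/ at position 9 is not in the conditioning environment; /i/ is a high vowel immediately before /r/, so it lowers to [e]; /u/ is a high vowel immediately before /r/, so it lowers to [o].
Result: [rezforoduerjor].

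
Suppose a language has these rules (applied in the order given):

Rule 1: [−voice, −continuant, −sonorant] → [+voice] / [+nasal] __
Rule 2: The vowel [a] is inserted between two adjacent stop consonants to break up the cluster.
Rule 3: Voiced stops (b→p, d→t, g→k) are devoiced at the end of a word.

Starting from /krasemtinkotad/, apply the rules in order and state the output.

Rule 1 (post-nasal voicing): /t/ is a voiceless stop immediately after the nasal /m/, so it voices to [d]. /k/ is a voiceless stop immediately after the nasal /n/, so it voices to [g]. /krasemtinkotad/ → krasemdingotad.
Rule 2 (stop-cluster a-epenthesis): no segment meets the environment; /krasemdingotad/ is unchanged.
Rule 3 (final devoicing): /d/ is a voiced stop in word-final position, so it devoices to [t]. /krasemdingotad/ → krasemdingotat.

krasemdingotat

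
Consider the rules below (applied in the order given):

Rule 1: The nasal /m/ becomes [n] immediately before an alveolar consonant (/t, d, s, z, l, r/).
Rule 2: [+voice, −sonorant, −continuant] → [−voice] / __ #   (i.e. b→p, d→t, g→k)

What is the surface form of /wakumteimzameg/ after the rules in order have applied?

wakunteinzamek

Rule 1 (nasal place assimilation): /m/ precedes the alveolar consonant /t/, so it assimilates in place to [n]. /m/ precedes the alveolar consonant /z/, so it assimilates in place to [n]. /wakumteimzameg/ → wakunteinzameg.
Rule 2 (final devoicing): /g/ is a voiced stop in word-final position, so it devoices to [k]. /wakunteinzameg/ → wakunteinzamek.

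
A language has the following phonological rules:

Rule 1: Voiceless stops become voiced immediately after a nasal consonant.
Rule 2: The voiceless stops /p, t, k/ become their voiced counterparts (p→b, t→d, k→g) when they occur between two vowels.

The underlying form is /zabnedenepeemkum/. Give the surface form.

Rule 1 (post-nasal voicing): /k/ is a voiceless stop immediately after the nasal /m/, so it voices to [g]. /zabnedenepeemkum/ → zabnedenepeemgum.
Rule 2 (intervocalic voicing): /p/ is a voiceless stop between vowels /e/ and /e/, so it voices to [b]. /zabnedenepeemgum/ → zabnedenebeemgum.

zabnedenebeemgum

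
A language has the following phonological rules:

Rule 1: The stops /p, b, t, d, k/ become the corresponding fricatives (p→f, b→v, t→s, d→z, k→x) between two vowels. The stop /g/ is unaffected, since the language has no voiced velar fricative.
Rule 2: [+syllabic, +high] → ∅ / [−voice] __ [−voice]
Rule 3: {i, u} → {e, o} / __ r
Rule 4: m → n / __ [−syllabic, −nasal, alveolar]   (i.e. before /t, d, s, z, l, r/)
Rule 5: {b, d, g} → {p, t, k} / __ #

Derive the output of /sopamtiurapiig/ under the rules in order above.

Rule 1 (intervocalic spirantization): /p/ is a stop between vowels /o/ and /a/, so it spirantizes to the fricative [f]. /p/ is a stop between vowels /a/ and /i/, so it spirantizes to the fricative [f]. /sopamtiurapiig/ → sofamtiurafiig.
Rule 2 (high vowel syncope): no segment meets the environment; /sofamtiurafiig/ is unchanged.
Rule 3 (pre-rhotic lowering): /u/ is a high vowel immediately before /r/, so it lowers to [o]. /sofamtiurafiig/ → sofamtiorafiig.
Rule 4 (nasal place assimilation): /m/ precedes the alveolar consonant /t/, so it assimilates in place to [n]. /sofamtiorafiig/ → sofantiorafiig.
Rule 5 (final devoicing): /g/ is a voiced stop in word-final position, so it devoices to [k]. /sofantiorafiig/ → sofantiorafiik.

sofantiorafiik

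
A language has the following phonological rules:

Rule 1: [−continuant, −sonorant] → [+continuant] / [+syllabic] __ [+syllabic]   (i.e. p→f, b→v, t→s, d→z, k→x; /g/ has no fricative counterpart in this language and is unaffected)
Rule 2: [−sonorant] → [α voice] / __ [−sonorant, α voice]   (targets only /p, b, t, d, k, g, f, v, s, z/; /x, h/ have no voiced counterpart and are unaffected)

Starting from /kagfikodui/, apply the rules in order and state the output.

kakfixozui

Rule 1 (intervocalic spirantization): /k/ is a stop between vowels /i/ and /o/, so it spirantizes to the fricative [x]. /d/ is a stop between vowels /o/ and /u/, so it spirantizes to the fricative [z]. /kagfikodui/ → kagfixozui.
Rule 2 (regressive voicing assimilation): /g/ precedes the voiceless obstruent /f/, so it devoices to [k] by assimilation. /kagfixozui/ → kakfixozui.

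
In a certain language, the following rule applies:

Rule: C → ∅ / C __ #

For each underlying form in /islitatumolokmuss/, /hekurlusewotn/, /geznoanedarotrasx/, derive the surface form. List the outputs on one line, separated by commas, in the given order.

islitatumolokmus, hekurlusewot, geznoanedarotras

/islitatumolokmuss/: /s/ is the second consonant of a word-final cluster /ss/, so it deletes. → [islitatumolokmus].
/hekurlusewotn/: /n/ is the second consonant of a word-final cluster /tn/, so it deletes. → [hekurlusewot].
/geznoanedarotrasx/: /x/ is the second consonant of a word-final cluster /sx/, so it deletes. → [geznoanedarotras].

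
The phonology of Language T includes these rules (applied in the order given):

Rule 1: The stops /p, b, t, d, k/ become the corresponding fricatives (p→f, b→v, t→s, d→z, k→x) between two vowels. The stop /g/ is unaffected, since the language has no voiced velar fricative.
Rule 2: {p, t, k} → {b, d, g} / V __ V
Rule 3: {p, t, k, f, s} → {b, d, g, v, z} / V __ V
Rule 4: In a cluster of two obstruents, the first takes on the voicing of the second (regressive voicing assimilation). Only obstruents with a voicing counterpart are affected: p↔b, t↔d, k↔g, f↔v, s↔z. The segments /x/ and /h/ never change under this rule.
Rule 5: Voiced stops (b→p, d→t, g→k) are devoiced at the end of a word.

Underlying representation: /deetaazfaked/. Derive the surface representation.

Rule 1 (intervocalic spirantization): /t/ is a stop between vowels /e/ and /a/, so it spirantizes to the fricative [s]. /k/ is a stop between vowels /a/ and /e/, so it spirantizes to the fricative [x]. /deetaazfaked/ → deesaazfaxed.
Rule 2 (intervocalic voicing): no segment meets the environment; /deesaazfaxed/ is unchanged.
Rule 3 (intervocalic voicing): /s/ is a voiceless obstruent between vowels /e/ and /a/, so it voices to [z]. /deesaazfaxed/ → deezaazfaxed.
Rule 4 (regressive voicing assimilation): /z/ precedes the voiceless obstruent /f/, so it devoices to [s] by assimilation. /deezaazfaxed/ → deezaasfaxed.
Rule 5 (final devoicing): /d/ is a voiced stop in word-final position, so it devoices to [t]. /deezaasfaxed/ → deezaasfaxet.

deezaasfaxet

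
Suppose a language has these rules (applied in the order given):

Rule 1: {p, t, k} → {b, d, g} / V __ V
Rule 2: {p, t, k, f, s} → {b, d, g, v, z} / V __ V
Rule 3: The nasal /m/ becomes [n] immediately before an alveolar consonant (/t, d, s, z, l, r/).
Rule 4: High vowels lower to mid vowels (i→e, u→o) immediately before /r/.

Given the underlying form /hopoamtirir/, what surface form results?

Rule 1 (intervocalic voicing): /p/ is a voiceless stop between vowels /o/ and /o/, so it voices to [b]. /hopoamtirir/ → hoboamtirir.
Rule 2 (intervocalic voicing): no segment meets the environment; /hoboamtirir/ is unchanged.
Rule 3 (nasal place assimilation): /m/ precedes the alveolar consonant /t/, so it assimilates in place to [n]. /hoboamtirir/ → hoboantirir.
Rule 4 (pre-rhotic lowering): /i/ is a high vowel immediately before /r/, so it lowers to [e]. /i/ is a high vowel immediately before /r/, so it lowers to [e]. /hoboantirir/ → hoboanterer.

hoboanterer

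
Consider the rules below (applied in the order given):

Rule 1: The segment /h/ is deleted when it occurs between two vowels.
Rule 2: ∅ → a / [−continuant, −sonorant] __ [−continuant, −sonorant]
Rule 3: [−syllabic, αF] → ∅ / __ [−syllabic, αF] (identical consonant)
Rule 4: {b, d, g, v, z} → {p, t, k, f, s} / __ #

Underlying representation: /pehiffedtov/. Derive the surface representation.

Rule 1 (intervocalic h-deletion): /h/ occurs between vowels /e/ and /i/, so it deletes. /pehiffedtov/ → peiffedtov.
Rule 2 (stop-cluster a-epenthesis): /d/ and /t/ form a stop–stop cluster, so [a] is inserted between them. /peiffedtov/ → peiffedatov.
Rule 3 (degemination): /ff/ is a geminate; the first /f/ deletes. /peiffedatov/ → peifedatov.
Rule 4 (final devoicing): /v/ is a voiced obstruent in word-final position, so it devoices to [f]. /peifedatov/ → peifedatof.

peifedatof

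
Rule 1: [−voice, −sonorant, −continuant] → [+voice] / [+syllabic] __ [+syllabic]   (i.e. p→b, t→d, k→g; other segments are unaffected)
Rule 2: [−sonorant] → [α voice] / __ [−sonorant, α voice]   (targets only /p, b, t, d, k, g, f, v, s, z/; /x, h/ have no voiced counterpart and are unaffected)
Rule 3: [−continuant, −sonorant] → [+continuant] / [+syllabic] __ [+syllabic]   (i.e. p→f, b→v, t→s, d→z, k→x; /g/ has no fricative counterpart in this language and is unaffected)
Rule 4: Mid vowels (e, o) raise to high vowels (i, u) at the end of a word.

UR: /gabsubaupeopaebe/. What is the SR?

Rule 1 (intervocalic voicing): /p/ is a voiceless stop between vowels /u/ and /e/, so it voices to [b]. /p/ is a voiceless stop between vowels /o/ and /a/, so it voices to [b]. /gabsubaupeopaebe/ → gabsubaubeobaebe.
Rule 2 (regressive voicing assimilation): /b/ precedes the voiceless obstruent /s/, so it devoices to [p] by assimilation. /gabsubaubeobaebe/ → gapsubaubeobaebe.
Rule 3 (intervocalic spirantization): /b/ is a stop between vowels /u/ and /a/, so it spirantizes to the fricative [v]. /b/ is a stop between vowels /u/ and /e/, so it spirantizes to the fricative [v]. /b/ is a stop between vowels /o/ and /a/, so it spirantizes to the fricative [v]. /b/ is a stop between vowels /e/ and /e/, so it spirantizes to the fricative [v]. /gapsubaubeobaebe/ → gapsuvauveovaeve.
Rule 4 (final vowel raising): /e/ is a mid vowel in word-final position, so it raises to [i]. /gapsuvauveovaeve/ → gapsuvauveovaevi.

gapsuvauveovaevi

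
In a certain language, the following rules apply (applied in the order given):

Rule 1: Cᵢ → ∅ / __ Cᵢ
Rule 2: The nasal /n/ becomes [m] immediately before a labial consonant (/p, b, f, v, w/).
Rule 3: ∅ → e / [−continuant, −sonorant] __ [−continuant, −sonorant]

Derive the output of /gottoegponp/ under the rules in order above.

gotoegepomp

Rule 1 (degemination): /tt/ is a geminate; the first /t/ deletes. /gottoegponp/ → gotoegponp.
Rule 2 (nasal place assimilation): /n/ precedes the labial consonant /p/, so it assimilates in place to [m]. /gotoegponp/ → gotoegpomp.
Rule 3 (stop-cluster e-epenthesis): /g/ and /p/ form a stop–stop cluster, so [e] is inserted between them. /gotoegpomp/ → gotoegepomp.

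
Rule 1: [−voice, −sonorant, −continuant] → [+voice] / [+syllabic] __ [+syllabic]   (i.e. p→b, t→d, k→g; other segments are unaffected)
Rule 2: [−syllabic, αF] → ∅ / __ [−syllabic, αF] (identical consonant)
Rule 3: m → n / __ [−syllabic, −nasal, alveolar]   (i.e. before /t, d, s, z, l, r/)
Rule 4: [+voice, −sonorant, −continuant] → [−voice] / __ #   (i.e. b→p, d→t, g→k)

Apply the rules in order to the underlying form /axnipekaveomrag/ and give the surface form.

Rule 1 (intervocalic voicing): /p/ is a voiceless stop between vowels /i/ and /e/, so it voices to [b]. /k/ is a voiceless stop between vowels /e/ and /a/, so it voices to [g]. /axnipekaveomrag/ → axnibegaveomrag.
Rule 2 (degemination): no segment meets the environment; /axnibegaveomrag/ is unchanged.
Rule 3 (nasal place assimilation): /m/ precedes the alveolar consonant /r/, so it assimilates in place to [n]. /axnibegaveomrag/ → axnibegaveonrag.
Rule 4 (final devoicing): /g/ is a voiced stop in word-final position, so it devoices to [k]. /axnibegaveonrag/ → axnibegaveonrak.

axnibegaveonrak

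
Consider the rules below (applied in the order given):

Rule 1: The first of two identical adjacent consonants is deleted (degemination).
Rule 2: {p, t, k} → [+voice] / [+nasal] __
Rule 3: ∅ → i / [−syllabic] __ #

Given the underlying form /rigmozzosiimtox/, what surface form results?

Rule 1 (degemination): /zz/ is a geminate; the first /z/ deletes. /rigmozzosiimtox/ → rigmozosiimtox.
Rule 2 (post-nasal voicing): /t/ is a voiceless stop immediately after the nasal /m/, so it voices to [d]. /rigmozosiimtox/ → rigmozosiimdox.
Rule 3 (final i-epenthesis): the form ends in the consonant /x/, so [i] is inserted word-finally. /rigmozosiimdox/ → rigmozosiimdoxi.

rigmozosiimdoxi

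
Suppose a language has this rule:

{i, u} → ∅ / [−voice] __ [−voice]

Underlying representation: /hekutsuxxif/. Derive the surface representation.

/u/ is a high vowel flanked by voiceless consonants /k/ and /t/, so it deletes.
/u/ is a high vowel flanked by voiceless consonants /s/ and /x/, so it deletes.
/i/ is a high vowel flanked by voiceless consonants /x/ and /f/, so it deletes.
Surface form: [hektsxxf].

hektsxxf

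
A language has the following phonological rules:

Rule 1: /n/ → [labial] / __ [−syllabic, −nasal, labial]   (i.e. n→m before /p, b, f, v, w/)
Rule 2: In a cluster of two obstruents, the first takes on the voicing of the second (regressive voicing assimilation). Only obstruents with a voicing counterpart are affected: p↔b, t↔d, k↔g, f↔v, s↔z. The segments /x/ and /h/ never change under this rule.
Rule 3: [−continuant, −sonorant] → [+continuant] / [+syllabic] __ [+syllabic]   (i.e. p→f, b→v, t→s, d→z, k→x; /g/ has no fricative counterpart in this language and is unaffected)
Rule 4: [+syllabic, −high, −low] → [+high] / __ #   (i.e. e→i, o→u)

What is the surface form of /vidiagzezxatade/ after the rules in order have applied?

Rule 1 (nasal place assimilation): no segment meets the environment; /vidiagzezxatade/ is unchanged.
Rule 2 (regressive voicing assimilation): /z/ precedes the voiceless obstruent /x/, so it devoices to [s] by assimilation. /vidiagzezxatade/ → vidiagzesxatade.
Rule 3 (intervocalic spirantization): /d/ is a stop between vowels /i/ and /i/, so it spirantizes to the fricative [z]. /t/ is a stop between vowels /a/ and /a/, so it spirantizes to the fricative [s]. /d/ is a stop between vowels /a/ and /e/, so it spirantizes to the fricative [z]. /vidiagzesxatade/ → viziagzesxasaze.
Rule 4 (final vowel raising): /e/ is a mid vowel in word-final position, so it raises to [i]. /viziagzesxasaze/ → viziagzesxasazi.

viziagzesxasazi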